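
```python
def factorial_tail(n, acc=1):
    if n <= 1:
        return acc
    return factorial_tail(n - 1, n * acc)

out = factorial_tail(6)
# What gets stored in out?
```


factorial_tail(6, 1)
= factorial_tail(5, 6 * 1) = factorial_tail(5, 6)
= factorial_tail(4, 5 * 6) = factorial_tail(4, 30)
= factorial_tail(3, 4 * 30) = factorial_tail(3, 120)
= factorial_tail(2, 3 * 120) = factorial_tail(2, 360)
= factorial_tail(1, 2 * 360) = factorial_tail(1, 720)
n <= 1, return acc = 720


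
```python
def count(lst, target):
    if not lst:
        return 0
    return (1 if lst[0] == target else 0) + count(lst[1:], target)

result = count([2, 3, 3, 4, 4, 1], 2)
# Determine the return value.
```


count([2, 3, 3, 4, 4, 1], 2)
lst[0]=2 == 2: 1 + count([3, 3, 4, 4, 1], 2)
lst[0]=3 != 2: 0 + count([3, 4, 4, 1], 2)
lst[0]=3 != 2: 0 + count([4, 4, 1], 2)
lst[0]=4 != 2: 0 + count([4, 1], 2)
lst[0]=4 != 2: 0 + count([1], 2)
lst[0]=1 != 2: 0 + count([], 2)
= 1


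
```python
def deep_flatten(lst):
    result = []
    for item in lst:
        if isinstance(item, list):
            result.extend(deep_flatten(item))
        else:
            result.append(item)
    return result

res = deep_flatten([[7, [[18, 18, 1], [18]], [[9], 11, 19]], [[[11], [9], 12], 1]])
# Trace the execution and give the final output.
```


deep_flatten([[7, [[18, 18, 1], [18]], [[9], 11, 19]], [[[11], [9], 12], 1]])
Processing each element:
  [7, [[18, 18, 1], [18]], [[9], 11, 19]] is a list -> deep_flatten recursively -> [7, 18, 18, 1, 18, 9, 11, 19]
  [[[11], [9], 12], 1] is a list -> deep_flatten recursively -> [11, 9, 12, 1]
= [7, 18, 18, 1, 18, 9, 11, 19, 11, 9, 12, 1]


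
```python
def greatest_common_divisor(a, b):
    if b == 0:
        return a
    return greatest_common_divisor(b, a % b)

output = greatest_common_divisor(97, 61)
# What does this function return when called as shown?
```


greatest_common_divisor(97, 61)
= greatest_common_divisor(61, 97 % 61) = greatest_common_divisor(61, 36)
= greatest_common_divisor(36, 61 % 36) = greatest_common_divisor(36, 25)
= greatest_common_divisor(25, 36 % 25) = greatest_common_divisor(25, 11)
= greatest_common_divisor(11, 25 % 11) = greatest_common_divisor(11, 3)
= greatest_common_divisor(3, 11 % 3) = greatest_common_divisor(3, 2)
= greatest_common_divisor(2, 3 % 2) = greatest_common_divisor(2, 1)
= greatest_common_divisor(1, 2 % 1) = greatest_common_divisor(1, 0)
b == 0, return a = 1


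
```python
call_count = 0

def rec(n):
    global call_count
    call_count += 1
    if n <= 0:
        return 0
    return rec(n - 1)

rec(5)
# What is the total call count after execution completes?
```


rec(5) calls rec(4) calls ... calls rec(0)
Total calls: 5 + 1 (for base case) = 6


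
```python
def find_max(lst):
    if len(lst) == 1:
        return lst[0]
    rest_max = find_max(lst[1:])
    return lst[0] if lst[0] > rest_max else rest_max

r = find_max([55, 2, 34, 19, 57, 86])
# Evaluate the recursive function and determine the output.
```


find_max([55, 2, 34, 19, 57, 86])
= compare 55 with find_max([2, 34, 19, 57, 86])
= compare 2 with find_max([34, 19, 57, 86])
= compare 34 with find_max([19, 57, 86])
= compare 19 with find_max([57, 86])
= compare 57 with find_max([86])
Base: find_max([86]) = 86
compare 57 with 86: max = 86
compare 19 with 86: max = 86
compare 34 with 86: max = 86
compare 2 with 86: max = 86
compare 55 with 86: max = 86
= 86


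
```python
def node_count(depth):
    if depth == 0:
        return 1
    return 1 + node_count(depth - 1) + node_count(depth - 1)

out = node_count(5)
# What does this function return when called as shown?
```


node_count(5)
= 1 + node_count(4) + node_count(4)
= 1 + 2 * node_count(4)
node_count(k) = 2^(k+1) - 1
node_count(0) = 1
node_count(1) = 3
node_count(2) = 7
node_count(3) = 15
node_count(4) = 31
node_count(5) = 2^6 - 1 = 63


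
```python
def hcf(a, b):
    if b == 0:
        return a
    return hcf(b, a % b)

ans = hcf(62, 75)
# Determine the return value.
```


hcf(62, 75)
= hcf(75, 62 % 75) = hcf(75, 62)
= hcf(62, 75 % 62) = hcf(62, 13)
= hcf(13, 62 % 13) = hcf(13, 10)
= hcf(10, 13 % 10) = hcf(10, 3)
= hcf(3, 10 % 3) = hcf(3, 1)
= hcf(1, 3 % 1) = hcf(1, 0)
b == 0, return a = 1


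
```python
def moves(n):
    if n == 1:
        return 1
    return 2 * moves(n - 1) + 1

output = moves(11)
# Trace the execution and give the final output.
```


moves(11)
= 2 * moves(10) + 1
= 2 * (2 * moves(9) + 1) + 1
= 2 * (2 * (2 * moves(8) + 1) + 1) + 1
= 2 * (2 * (2 * (2 * moves(7) + 1) + 1) + 1) + 1
= 2 * (2 * (2 * (2 * (2 * moves(6) + 1) + 1) + 1) + 1) + 1
= 2 * (2 * (2 * (2 * (2 * (2 * moves(5) + 1) + 1) + 1) + 1) + 1) + 1
= 2 * (2 * (2 * (2 * (2 * (2 * (2 * moves(4) + 1) + 1) + 1) + 1) + 1) + 1) + 1
= 2 * (2 * (2 * (2 * (2 * (2 * (2 * (2 * moves(3) + 1) + 1) + 1) + 1) + 1) + 1) + 1) + 1
= 2 * (2 * (2 * (2 * (2 * (2 * (2 * (2 * (2 * moves(2) + 1) + 1) + 1) + 1) + 1) + 1) + 1) + 1) + 1
= 2 * (2 * (2 * (2 * (2 * (2 * (2 * (2 * (2 * (2 * moves(1) + 1) + 1) + 1) + 1) + 1) + 1) + 1) + 1) + 1) + 1
Now compute bottom-up:
moves(1) = 1
moves(2) = 2 * 1 + 1 = 3
moves(3) = 2 * 3 + 1 = 7
moves(4) = 2 * 7 + 1 = 15
moves(5) = 2 * 15 + 1 = 31
moves(6) = 2 * 31 + 1 = 63
moves(7) = 2 * 63 + 1 = 127
moves(8) = 2 * 127 + 1 = 255
moves(9) = 2 * 255 + 1 = 511
moves(10) = 2 * 511 + 1 = 1023
moves(11) = 2 * 1023 + 1 = 2047
= 2047


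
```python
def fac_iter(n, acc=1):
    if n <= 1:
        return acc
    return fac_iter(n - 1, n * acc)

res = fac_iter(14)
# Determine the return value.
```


fac_iter(14, 1)
= fac_iter(13, 14 * 1) = fac_iter(13, 14)
= fac_iter(12, 13 * 14) = fac_iter(12, 182)
= fac_iter(11, 12 * 182) = fac_iter(11, 2184)
= fac_iter(10, 11 * 2184) = fac_iter(10, 24024)
= fac_iter(9, 10 * 24024) = fac_iter(9, 240240)
= fac_iter(8, 9 * 240240) = fac_iter(8, 2162160)
= fac_iter(7, 8 * 2162160) = fac_iter(7, 17297280)
= fac_iter(6, 7 * 17297280) = fac_iter(6, 121080960)
= fac_iter(5, 6 * 121080960) = fac_iter(5, 726485760)
= fac_iter(4, 5 * 726485760) = fac_iter(4, 3632428800)
= fac_iter(3, 4 * 3632428800) = fac_iter(3, 14529715200)
= fac_iter(2, 3 * 14529715200) = fac_iter(2, 43589145600)
= fac_iter(1, 2 * 43589145600) = fac_iter(1, 87178291200)
n <= 1, return acc = 87178291200


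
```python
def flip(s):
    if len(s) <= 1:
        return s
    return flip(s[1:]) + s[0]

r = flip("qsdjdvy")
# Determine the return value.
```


flip("qsdjdvy")
= flip("sdjdvy") + "q"
= flip("djdvy") + "s" + "q"
= flip("jdvy") + "d" + "s" + "q"
= flip("dvy") + "j" + "d" + "s" + "q"
= flip("vy") + "d" + "j" + "d" + "s" + "q"
= flip("y") + "v" + "d" + "j" + "d" + "s" + "q"
= "y" + "v" + "d" + "j" + "d" + "s" + "q"
= "yvdjdsq"


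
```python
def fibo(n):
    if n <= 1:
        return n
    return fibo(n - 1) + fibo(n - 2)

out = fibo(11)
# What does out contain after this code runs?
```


fibo(11)
= fibo(10) + fibo(9)
= (fibo(9) + fibo(8)) + fibo(9)
Computing bottom-up: fibo(0)=0, fibo(1)=1, fibo(2)=1, fibo(3)=2, fibo(4)=3, fibo(5)=5, fibo(6)=8, fibo(7)=13, fibo(8)=21, fibo(9)=34, fibo(10)=55, fibo(11)=89
= 89


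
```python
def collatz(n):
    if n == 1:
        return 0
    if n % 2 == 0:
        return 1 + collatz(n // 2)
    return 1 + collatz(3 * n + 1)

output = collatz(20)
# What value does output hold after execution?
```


collatz(20)
20 is even -> collatz(10)
10 is even -> collatz(5)
5 is odd -> 3*5+1 = 16 -> collatz(16)
16 is even -> collatz(8)
8 is even -> collatz(4)
4 is even -> collatz(2)
2 is even -> collatz(1)
Reached 1 after 7 steps
= 7


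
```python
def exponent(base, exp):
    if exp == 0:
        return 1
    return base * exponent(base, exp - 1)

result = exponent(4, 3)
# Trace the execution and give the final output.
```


exponent(4, 3)
= 4 * exponent(4, 2)
= 4 * 4 * exponent(4, 1)
= 4 * 4 * 4 * exponent(4, 0)
= 4 * 4 * 4 * 1
= 64


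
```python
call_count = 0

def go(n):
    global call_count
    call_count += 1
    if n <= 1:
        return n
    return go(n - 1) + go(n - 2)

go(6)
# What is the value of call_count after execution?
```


go(6) calls go(5) and go(4); each non-base call branches into two more.
Let C(k) = total number of calls made by go(k), including the call to go(k) itself.
Base cases: C(0) = 1, C(1) = 1
Recurrence: C(k) = 1 + C(k-1) + C(k-2)
  C(2) = 1 + C(1) + C(0) = 1 + 1 + 1 = 3
  C(3) = 1 + C(2) + C(1) = 1 + 3 + 1 = 5
  C(4) = 1 + C(3) + C(2) = 1 + 5 + 3 = 9
  C(5) = 1 + C(4) + C(3) = 1 + 9 + 5 = 15
  C(6) = 1 + C(5) + C(4) = 1 + 15 + 9 = 25
Total calls = C(6) = 25


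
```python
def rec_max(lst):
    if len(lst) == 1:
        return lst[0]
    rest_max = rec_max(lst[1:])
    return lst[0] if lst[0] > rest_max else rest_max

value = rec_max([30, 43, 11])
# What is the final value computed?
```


rec_max([30, 43, 11])
= compare 30 with rec_max([43, 11])
= compare 43 with rec_max([11])
Base: rec_max([11]) = 11
compare 43 with 11: max = 43
compare 30 with 43: max = 43
= 43


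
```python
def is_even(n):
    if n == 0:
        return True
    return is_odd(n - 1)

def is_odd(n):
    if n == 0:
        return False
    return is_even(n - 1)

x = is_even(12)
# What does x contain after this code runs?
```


is_even(12)
= is_odd(11)
= is_even(10)
= is_odd(9)
= is_even(8)
= is_odd(7)
= is_even(6)
= is_odd(5)
= is_even(4)
= is_odd(3)
= is_even(2)
= is_odd(1)
= is_even(0)
n == 0: return True
= True


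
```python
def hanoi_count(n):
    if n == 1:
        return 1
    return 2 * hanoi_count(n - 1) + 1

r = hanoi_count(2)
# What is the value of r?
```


hanoi_count(2)
= 2 * hanoi_count(1) + 1
Now compute bottom-up:
hanoi_count(1) = 1
hanoi_count(2) = 2 * 1 + 1 = 3
= 3


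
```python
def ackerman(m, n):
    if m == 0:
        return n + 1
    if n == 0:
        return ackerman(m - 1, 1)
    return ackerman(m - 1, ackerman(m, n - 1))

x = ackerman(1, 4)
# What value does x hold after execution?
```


ackerman(1, 4)
= ackerman(0, ackerman(1, 3))
First compute ackerman(1, 3) = 5
= ackerman(0, 5)
= 6


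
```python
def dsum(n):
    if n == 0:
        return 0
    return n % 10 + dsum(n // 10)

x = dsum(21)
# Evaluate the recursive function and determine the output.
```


dsum(21)
= 1 + dsum(2)
= 1 + 2 + dsum(0)
= 1 + 2 + 0
= 3


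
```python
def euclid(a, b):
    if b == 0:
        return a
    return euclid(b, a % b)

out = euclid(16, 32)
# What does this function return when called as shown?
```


euclid(16, 32)
= euclid(32, 16 % 32) = euclid(32, 16)
= euclid(16, 32 % 16) = euclid(16, 0)
b == 0, return a = 16


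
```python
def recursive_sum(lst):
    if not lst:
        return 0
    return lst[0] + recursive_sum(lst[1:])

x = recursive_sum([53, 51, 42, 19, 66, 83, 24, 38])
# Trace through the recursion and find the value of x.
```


recursive_sum([53, 51, 42, 19, 66, 83, 24, 38])
= 53 + recursive_sum([51, 42, 19, 66, 83, 24, 38])
= 53 + 51 + recursive_sum([42, 19, 66, 83, 24, 38])
= 53 + 51 + 42 + recursive_sum([19, 66, 83, 24, 38])
= 53 + 51 + 42 + 19 + recursive_sum([66, 83, 24, 38])
= 53 + 51 + 42 + 19 + 66 + recursive_sum([83, 24, 38])
= 53 + 51 + 42 + 19 + 66 + 83 + recursive_sum([24, 38])
= 53 + 51 + 42 + 19 + 66 + 83 + 24 + recursive_sum([38])
= 53 + 51 + 42 + 19 + 66 + 83 + 24 + 38 + recursive_sum([])
= 53 + 51 + 42 + 19 + 66 + 83 + 24 + 38 + 0
= 376


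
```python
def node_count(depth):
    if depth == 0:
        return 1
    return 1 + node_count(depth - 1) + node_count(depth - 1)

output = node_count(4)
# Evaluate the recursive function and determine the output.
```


node_count(4)
= 1 + node_count(3) + node_count(3)
= 1 + 2 * node_count(3)
node_count(k) = 2^(k+1) - 1
node_count(0) = 1
node_count(1) = 3
node_count(2) = 7
node_count(3) = 15
node_count(4) = 31
node_count(4) = 2^5 - 1 = 31


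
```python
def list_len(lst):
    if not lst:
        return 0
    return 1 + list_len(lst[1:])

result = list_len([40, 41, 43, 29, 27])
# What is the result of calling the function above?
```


list_len([40, 41, 43, 29, 27])
= 1 + list_len([41, 43, 29, 27])
= 1 + 1 + list_len([43, 29, 27])
= 1 + 1 + 1 + list_len([29, 27])
= 1 + 1 + 1 + 1 + list_len([27])
= 1 + 1 + 1 + 1 + 1 + list_len([])
= 1 + 1 + 1 + 1 + 1 + 0
= 5


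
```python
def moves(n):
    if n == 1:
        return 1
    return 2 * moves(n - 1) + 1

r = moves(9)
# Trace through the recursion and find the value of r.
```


moves(9)
= 2 * moves(8) + 1
= 2 * (2 * moves(7) + 1) + 1
= 2 * (2 * (2 * moves(6) + 1) + 1) + 1
= 2 * (2 * (2 * (2 * moves(5) + 1) + 1) + 1) + 1
= 2 * (2 * (2 * (2 * (2 * moves(4) + 1) + 1) + 1) + 1) + 1
= 2 * (2 * (2 * (2 * (2 * (2 * moves(3) + 1) + 1) + 1) + 1) + 1) + 1
= 2 * (2 * (2 * (2 * (2 * (2 * (2 * moves(2) + 1) + 1) + 1) + 1) + 1) + 1) + 1
= 2 * (2 * (2 * (2 * (2 * (2 * (2 * (2 * moves(1) + 1) + 1) + 1) + 1) + 1) + 1) + 1) + 1
Now compute bottom-up:
moves(1) = 1
moves(2) = 2 * 1 + 1 = 3
moves(3) = 2 * 3 + 1 = 7
moves(4) = 2 * 7 + 1 = 15
moves(5) = 2 * 15 + 1 = 31
moves(6) = 2 * 31 + 1 = 63
moves(7) = 2 * 63 + 1 = 127
moves(8) = 2 * 127 + 1 = 255
moves(9) = 2 * 255 + 1 = 511
= 511


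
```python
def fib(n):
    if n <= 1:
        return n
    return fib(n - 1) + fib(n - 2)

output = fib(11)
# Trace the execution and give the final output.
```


fib(11)
= fib(10) + fib(9)
= (fib(9) + fib(8)) + fib(9)
Computing bottom-up: fib(0)=0, fib(1)=1, fib(2)=1, fib(3)=2, fib(4)=3, fib(5)=5, fib(6)=8, fib(7)=13, fib(8)=21, fib(9)=34, fib(10)=55, fib(11)=89
= 89


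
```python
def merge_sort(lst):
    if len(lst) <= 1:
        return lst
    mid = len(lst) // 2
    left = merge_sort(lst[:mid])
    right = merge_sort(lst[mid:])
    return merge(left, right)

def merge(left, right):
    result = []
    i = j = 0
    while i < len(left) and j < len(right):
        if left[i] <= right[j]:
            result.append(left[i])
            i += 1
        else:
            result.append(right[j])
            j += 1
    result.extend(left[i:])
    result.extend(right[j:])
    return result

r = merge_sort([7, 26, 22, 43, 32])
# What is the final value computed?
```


merge_sort([7, 26, 22, 43, 32])
Split into [7, 26] and [22, 43, 32]
Left sorted: [7, 26]
Right sorted: [22, 32, 43]
Merge [7, 26] and [22, 32, 43]
= [7, 22, 26, 32, 43]


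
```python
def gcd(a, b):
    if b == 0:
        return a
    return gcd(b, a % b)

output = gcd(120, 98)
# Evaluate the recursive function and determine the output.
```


gcd(120, 98)
= gcd(98, 120 % 98) = gcd(98, 22)
= gcd(22, 98 % 22) = gcd(22, 10)
= gcd(10, 22 % 10) = gcd(10, 2)
= gcd(2, 10 % 2) = gcd(2, 0)
b == 0, return a = 2


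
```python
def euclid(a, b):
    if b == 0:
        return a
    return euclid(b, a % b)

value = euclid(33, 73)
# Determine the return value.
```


euclid(33, 73)
= euclid(73, 33 % 73) = euclid(73, 33)
= euclid(33, 73 % 33) = euclid(33, 7)
= euclid(7, 33 % 7) = euclid(7, 5)
= euclid(5, 7 % 5) = euclid(5, 2)
= euclid(2, 5 % 2) = euclid(2, 1)
= euclid(1, 2 % 1) = euclid(1, 0)
b == 0, return a = 1


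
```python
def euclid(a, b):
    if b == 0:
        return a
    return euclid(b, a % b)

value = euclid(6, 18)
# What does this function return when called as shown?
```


euclid(6, 18)
= euclid(18, 6 % 18) = euclid(18, 6)
= euclid(6, 18 % 6) = euclid(6, 0)
b == 0, return a = 6


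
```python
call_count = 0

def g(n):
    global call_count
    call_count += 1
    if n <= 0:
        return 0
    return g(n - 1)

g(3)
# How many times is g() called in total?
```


g(3) calls g(2) calls ... calls g(0)
Total calls: 3 + 1 (for base case) = 4


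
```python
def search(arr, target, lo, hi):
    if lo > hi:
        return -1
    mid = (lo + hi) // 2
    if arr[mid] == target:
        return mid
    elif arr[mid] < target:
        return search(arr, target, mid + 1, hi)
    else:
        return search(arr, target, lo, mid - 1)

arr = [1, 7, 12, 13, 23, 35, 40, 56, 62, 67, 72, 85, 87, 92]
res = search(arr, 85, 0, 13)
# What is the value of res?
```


search(arr, 85, 0, 13)
lo=0, hi=13, mid=6, arr[mid]=40
40 < 85, search right half
lo=7, hi=13, mid=10, arr[mid]=72
72 < 85, search right half
lo=11, hi=13, mid=12, arr[mid]=87
87 > 85, search left half
lo=11, hi=11, mid=11, arr[mid]=85
arr[11] == 85, found at index 11
= 11


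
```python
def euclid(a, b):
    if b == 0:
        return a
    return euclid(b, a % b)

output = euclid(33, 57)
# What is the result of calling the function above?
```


euclid(33, 57)
= euclid(57, 33 % 57) = euclid(57, 33)
= euclid(33, 57 % 33) = euclid(33, 24)
= euclid(24, 33 % 24) = euclid(24, 9)
= euclid(9, 24 % 9) = euclid(9, 6)
= euclid(6, 9 % 6) = euclid(6, 3)
= euclid(3, 6 % 3) = euclid(3, 0)
b == 0, return a = 3


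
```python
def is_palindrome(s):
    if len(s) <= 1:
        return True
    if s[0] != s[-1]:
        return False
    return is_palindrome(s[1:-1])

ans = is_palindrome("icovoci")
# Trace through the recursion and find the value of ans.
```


is_palindrome("icovoci")
"icovoci": s[0]='i' == s[-1]='i' -> is_palindrome("covoc")
"covoc": s[0]='c' == s[-1]='c' -> is_palindrome("ovo")
"ovo": s[0]='o' == s[-1]='o' -> is_palindrome("v")
"v": len <= 1 -> True
= True


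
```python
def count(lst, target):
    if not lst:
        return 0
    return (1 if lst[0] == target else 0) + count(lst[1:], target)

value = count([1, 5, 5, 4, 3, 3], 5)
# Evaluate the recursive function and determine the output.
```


count([1, 5, 5, 4, 3, 3], 5)
lst[0]=1 != 5: 0 + count([5, 5, 4, 3, 3], 5)
lst[0]=5 == 5: 1 + count([5, 4, 3, 3], 5)
lst[0]=5 == 5: 1 + count([4, 3, 3], 5)
lst[0]=4 != 5: 0 + count([3, 3], 5)
lst[0]=3 != 5: 0 + count([3], 5)
lst[0]=3 != 5: 0 + count([], 5)
= 2


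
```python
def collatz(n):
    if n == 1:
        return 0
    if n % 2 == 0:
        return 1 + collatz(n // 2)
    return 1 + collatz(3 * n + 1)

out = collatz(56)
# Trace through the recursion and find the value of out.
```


collatz(56)
56 is even -> collatz(28)
28 is even -> collatz(14)
14 is even -> collatz(7)
7 is odd -> 3*7+1 = 22 -> collatz(22)
22 is even -> collatz(11)
11 is odd -> 3*11+1 = 34 -> collatz(34)
34 is even -> collatz(17)
17 is odd -> 3*17+1 = 52 -> collatz(52)
52 is even -> collatz(26)
26 is even -> collatz(13)
13 is odd -> 3*13+1 = 40 -> collatz(40)
40 is even -> collatz(20)
20 is even -> collatz(10)
10 is even -> collatz(5)
5 is odd -> 3*5+1 = 16 -> collatz(16)
16 is even -> collatz(8)
8 is even -> collatz(4)
4 is even -> collatz(2)
2 is even -> collatz(1)
Reached 1 after 19 steps
= 19


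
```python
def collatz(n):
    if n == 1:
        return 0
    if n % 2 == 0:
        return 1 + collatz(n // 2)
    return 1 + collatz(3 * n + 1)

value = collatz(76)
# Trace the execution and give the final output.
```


collatz(76)
76 is even -> collatz(38)
38 is even -> collatz(19)
19 is odd -> 3*19+1 = 58 -> collatz(58)
58 is even -> collatz(29)
29 is odd -> 3*29+1 = 88 -> collatz(88)
88 is even -> collatz(44)
44 is even -> collatz(22)
22 is even -> collatz(11)
11 is odd -> 3*11+1 = 34 -> collatz(34)
34 is even -> collatz(17)
17 is odd -> 3*17+1 = 52 -> collatz(52)
52 is even -> collatz(26)
26 is even -> collatz(13)
13 is odd -> 3*13+1 = 40 -> collatz(40)
40 is even -> collatz(20)
20 is even -> collatz(10)
10 is even -> collatz(5)
5 is odd -> 3*5+1 = 16 -> collatz(16)
16 is even -> collatz(8)
8 is even -> collatz(4)
4 is even -> collatz(2)
2 is even -> collatz(1)
Reached 1 after 22 steps
= 22


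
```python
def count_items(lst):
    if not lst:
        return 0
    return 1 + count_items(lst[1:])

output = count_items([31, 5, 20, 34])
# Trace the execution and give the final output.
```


count_items([31, 5, 20, 34])
= 1 + count_items([5, 20, 34])
= 1 + 1 + count_items([20, 34])
= 1 + 1 + 1 + count_items([34])
= 1 + 1 + 1 + 1 + count_items([])
= 1 + 1 + 1 + 1 + 0
= 4


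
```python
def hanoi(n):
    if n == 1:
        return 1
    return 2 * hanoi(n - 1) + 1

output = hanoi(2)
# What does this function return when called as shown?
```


hanoi(2)
= 2 * hanoi(1) + 1
Now compute bottom-up:
hanoi(1) = 1
hanoi(2) = 2 * 1 + 1 = 3
= 3


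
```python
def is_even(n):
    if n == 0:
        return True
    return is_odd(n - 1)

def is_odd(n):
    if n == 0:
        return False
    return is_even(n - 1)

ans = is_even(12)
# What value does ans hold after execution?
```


is_even(12)
= is_odd(11)
= is_even(10)
= is_odd(9)
= is_even(8)
= is_odd(7)
= is_even(6)
= is_odd(5)
= is_even(4)
= is_odd(3)
= is_even(2)
= is_odd(1)
= is_even(0)
n == 0: return True
= True


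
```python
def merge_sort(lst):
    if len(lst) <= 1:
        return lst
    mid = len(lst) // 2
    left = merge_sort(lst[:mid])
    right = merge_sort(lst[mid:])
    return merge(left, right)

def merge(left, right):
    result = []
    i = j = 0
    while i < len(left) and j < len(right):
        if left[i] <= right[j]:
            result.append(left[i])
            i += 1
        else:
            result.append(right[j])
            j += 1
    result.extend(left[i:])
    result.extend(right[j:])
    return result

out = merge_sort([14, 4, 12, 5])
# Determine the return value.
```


merge_sort([14, 4, 12, 5])
Split into [14, 4] and [12, 5]
Left sorted: [4, 14]
Right sorted: [5, 12]
Merge [4, 14] and [5, 12]
= [4, 5, 12, 14]


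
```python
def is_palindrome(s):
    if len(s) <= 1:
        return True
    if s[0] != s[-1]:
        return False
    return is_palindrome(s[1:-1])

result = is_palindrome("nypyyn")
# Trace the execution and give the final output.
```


is_palindrome("nypyyn")
"nypyyn": s[0]='n' == s[-1]='n' -> is_palindrome("ypyy")
"ypyy": s[0]='y' == s[-1]='y' -> is_palindrome("py")
"py": s[0]='p' != s[-1]='y' -> False
= False


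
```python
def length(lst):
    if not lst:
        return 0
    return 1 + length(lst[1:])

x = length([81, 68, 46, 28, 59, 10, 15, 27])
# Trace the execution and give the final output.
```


length([81, 68, 46, 28, 59, 10, 15, 27])
= 1 + length([68, 46, 28, 59, 10, 15, 27])
= 1 + 1 + length([46, 28, 59, 10, 15, 27])
= 1 + 1 + 1 + length([28, 59, 10, 15, 27])
= 1 + 1 + 1 + 1 + length([59, 10, 15, 27])
= 1 + 1 + 1 + 1 + 1 + length([10, 15, 27])
= 1 + 1 + 1 + 1 + 1 + 1 + length([15, 27])
= 1 + 1 + 1 + 1 + 1 + 1 + 1 + length([27])
= 1 + 1 + 1 + 1 + 1 + 1 + 1 + 1 + length([])
= 1 + 1 + 1 + 1 + 1 + 1 + 1 + 1 + 0
= 8


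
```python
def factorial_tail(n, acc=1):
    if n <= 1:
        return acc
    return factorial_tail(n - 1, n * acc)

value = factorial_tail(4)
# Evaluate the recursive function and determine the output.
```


factorial_tail(4, 1)
= factorial_tail(3, 4 * 1) = factorial_tail(3, 4)
= factorial_tail(2, 3 * 4) = factorial_tail(2, 12)
= factorial_tail(1, 2 * 12) = factorial_tail(1, 24)
n <= 1, return acc = 24


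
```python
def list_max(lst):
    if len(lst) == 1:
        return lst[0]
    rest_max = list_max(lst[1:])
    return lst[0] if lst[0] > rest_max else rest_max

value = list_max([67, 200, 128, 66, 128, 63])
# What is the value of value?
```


list_max([67, 200, 128, 66, 128, 63])
= compare 67 with list_max([200, 128, 66, 128, 63])
= compare 200 with list_max([128, 66, 128, 63])
= compare 128 with list_max([66, 128, 63])
= compare 66 with list_max([128, 63])
= compare 128 with list_max([63])
Base: list_max([63]) = 63
compare 128 with 63: max = 128
compare 66 with 128: max = 128
compare 128 with 128: max = 128
compare 200 with 128: max = 200
compare 67 with 200: max = 200
= 200


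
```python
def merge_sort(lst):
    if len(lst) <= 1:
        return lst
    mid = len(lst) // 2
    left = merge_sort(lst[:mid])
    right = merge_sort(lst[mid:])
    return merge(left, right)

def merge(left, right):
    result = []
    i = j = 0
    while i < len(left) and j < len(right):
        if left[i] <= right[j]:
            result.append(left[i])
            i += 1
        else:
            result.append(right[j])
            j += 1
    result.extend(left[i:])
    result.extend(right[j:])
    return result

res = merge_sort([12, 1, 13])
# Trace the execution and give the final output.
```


merge_sort([12, 1, 13])
Split into [12] and [1, 13]
Left sorted: [12]
Right sorted: [1, 13]
Merge [12] and [1, 13]
= [1, 12, 13]


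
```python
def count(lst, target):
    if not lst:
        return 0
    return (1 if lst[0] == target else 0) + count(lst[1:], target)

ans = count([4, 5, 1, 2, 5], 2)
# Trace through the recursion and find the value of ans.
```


count([4, 5, 1, 2, 5], 2)
lst[0]=4 != 2: 0 + count([5, 1, 2, 5], 2)
lst[0]=5 != 2: 0 + count([1, 2, 5], 2)
lst[0]=1 != 2: 0 + count([2, 5], 2)
lst[0]=2 == 2: 1 + count([5], 2)
lst[0]=5 != 2: 0 + count([], 2)
= 1


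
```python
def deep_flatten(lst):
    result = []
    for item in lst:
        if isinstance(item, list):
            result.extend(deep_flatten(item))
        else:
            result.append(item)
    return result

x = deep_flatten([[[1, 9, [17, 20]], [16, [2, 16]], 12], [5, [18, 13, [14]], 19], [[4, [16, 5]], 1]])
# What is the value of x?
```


deep_flatten([[[1, 9, [17, 20]], [16, [2, 16]], 12], [5, [18, 13, [14]], 19], [[4, [16, 5]], 1]])
Processing each element:
  [[1, 9, [17, 20]], [16, [2, 16]], 12] is a list -> deep_flatten recursively -> [1, 9, 17, 20, 16, 2, 16, 12]
  [5, [18, 13, [14]], 19] is a list -> deep_flatten recursively -> [5, 18, 13, 14, 19]
  [[4, [16, 5]], 1] is a list -> deep_flatten recursively -> [4, 16, 5, 1]
= [1, 9, 17, 20, 16, 2, 16, 12, 5, 18, 13, 14, 19, 4, 16, 5, 1]


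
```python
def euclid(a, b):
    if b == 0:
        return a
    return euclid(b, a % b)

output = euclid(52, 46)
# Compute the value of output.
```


euclid(52, 46)
= euclid(46, 52 % 46) = euclid(46, 6)
= euclid(6, 46 % 6) = euclid(6, 4)
= euclid(4, 6 % 4) = euclid(4, 2)
= euclid(2, 4 % 2) = euclid(2, 0)
b == 0, return a = 2


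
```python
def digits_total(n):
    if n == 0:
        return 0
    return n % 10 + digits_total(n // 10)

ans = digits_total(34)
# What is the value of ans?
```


digits_total(34)
= 4 + digits_total(3)
= 4 + 3 + digits_total(0)
= 4 + 3 + 0
= 7


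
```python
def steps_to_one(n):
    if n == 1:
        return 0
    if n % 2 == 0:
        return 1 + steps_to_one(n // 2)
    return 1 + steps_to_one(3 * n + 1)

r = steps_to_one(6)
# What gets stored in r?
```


steps_to_one(6)
6 is even -> steps_to_one(3)
3 is odd -> 3*3+1 = 10 -> steps_to_one(10)
10 is even -> steps_to_one(5)
5 is odd -> 3*5+1 = 16 -> steps_to_one(16)
16 is even -> steps_to_one(8)
8 is even -> steps_to_one(4)
4 is even -> steps_to_one(2)
2 is even -> steps_to_one(1)
Reached 1 after 8 steps
= 8


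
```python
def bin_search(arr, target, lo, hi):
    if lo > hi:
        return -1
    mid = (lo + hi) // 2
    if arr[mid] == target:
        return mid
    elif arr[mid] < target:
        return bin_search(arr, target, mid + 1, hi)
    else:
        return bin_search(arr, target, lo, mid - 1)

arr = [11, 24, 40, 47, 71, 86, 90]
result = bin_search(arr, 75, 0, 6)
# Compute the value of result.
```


bin_search(arr, 75, 0, 6)
lo=0, hi=6, mid=3, arr[mid]=47
47 < 75, search right half
lo=4, hi=6, mid=5, arr[mid]=86
86 > 75, search left half
lo=4, hi=4, mid=4, arr[mid]=71
71 < 75, search right half
lo > hi, target not found, return -1
= -1


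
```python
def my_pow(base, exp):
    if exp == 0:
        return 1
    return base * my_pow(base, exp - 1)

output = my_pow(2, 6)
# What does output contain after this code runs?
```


my_pow(2, 6)
= 2 * my_pow(2, 5)
= 2 * 2 * my_pow(2, 4)
= 2 * 2 * 2 * my_pow(2, 3)
= 2 * 2 * 2 * 2 * my_pow(2, 2)
= 2 * 2 * 2 * 2 * 2 * my_pow(2, 1)
= 2 * 2 * 2 * 2 * 2 * 2 * my_pow(2, 0)
= 2 * 2 * 2 * 2 * 2 * 2 * 1
= 64


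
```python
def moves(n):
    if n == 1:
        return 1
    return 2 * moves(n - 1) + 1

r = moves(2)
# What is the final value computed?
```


moves(2)
= 2 * moves(1) + 1
Now compute bottom-up:
moves(1) = 1
moves(2) = 2 * 1 + 1 = 3
= 3


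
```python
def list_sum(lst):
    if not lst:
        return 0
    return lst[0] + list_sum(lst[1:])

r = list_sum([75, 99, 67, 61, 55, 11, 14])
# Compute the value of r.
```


list_sum([75, 99, 67, 61, 55, 11, 14])
= 75 + list_sum([99, 67, 61, 55, 11, 14])
= 75 + 99 + list_sum([67, 61, 55, 11, 14])
= 75 + 99 + 67 + list_sum([61, 55, 11, 14])
= 75 + 99 + 67 + 61 + list_sum([55, 11, 14])
= 75 + 99 + 67 + 61 + 55 + list_sum([11, 14])
= 75 + 99 + 67 + 61 + 55 + 11 + list_sum([14])
= 75 + 99 + 67 + 61 + 55 + 11 + 14 + list_sum([])
= 75 + 99 + 67 + 61 + 55 + 11 + 14 + 0
= 382


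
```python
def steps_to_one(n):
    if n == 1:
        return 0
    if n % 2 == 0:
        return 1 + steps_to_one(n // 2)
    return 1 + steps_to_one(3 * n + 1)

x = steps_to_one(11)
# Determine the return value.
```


steps_to_one(11)
11 is odd -> 3*11+1 = 34 -> steps_to_one(34)
34 is even -> steps_to_one(17)
17 is odd -> 3*17+1 = 52 -> steps_to_one(52)
52 is even -> steps_to_one(26)
26 is even -> steps_to_one(13)
13 is odd -> 3*13+1 = 40 -> steps_to_one(40)
40 is even -> steps_to_one(20)
20 is even -> steps_to_one(10)
10 is even -> steps_to_one(5)
5 is odd -> 3*5+1 = 16 -> steps_to_one(16)
16 is even -> steps_to_one(8)
8 is even -> steps_to_one(4)
4 is even -> steps_to_one(2)
2 is even -> steps_to_one(1)
Reached 1 after 14 steps
= 14


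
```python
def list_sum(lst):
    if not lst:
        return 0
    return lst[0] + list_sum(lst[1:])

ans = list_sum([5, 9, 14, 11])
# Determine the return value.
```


list_sum([5, 9, 14, 11])
= 5 + list_sum([9, 14, 11])
= 5 + 9 + list_sum([14, 11])
= 5 + 9 + 14 + list_sum([11])
= 5 + 9 + 14 + 11 + list_sum([])
= 5 + 9 + 14 + 11 + 0
= 39


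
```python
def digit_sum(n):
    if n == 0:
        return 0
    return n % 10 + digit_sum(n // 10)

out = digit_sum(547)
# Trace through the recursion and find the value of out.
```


digit_sum(547)
= 7 + digit_sum(54)
= 7 + 4 + digit_sum(5)
= 7 + 4 + 5 + digit_sum(0)
= 7 + 4 + 5 + 0
= 16


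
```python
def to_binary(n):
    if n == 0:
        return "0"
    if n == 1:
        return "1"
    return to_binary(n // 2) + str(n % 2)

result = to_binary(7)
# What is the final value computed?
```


to_binary(7)
= to_binary(3) + "1"
= to_binary(1) + "1" + "1"
= "1" + "1" + "1"
= "111"


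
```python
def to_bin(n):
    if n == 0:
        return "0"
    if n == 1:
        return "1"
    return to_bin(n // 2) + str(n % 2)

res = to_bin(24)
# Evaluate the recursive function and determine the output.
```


to_bin(24)
= to_bin(12) + "0"
= to_bin(6) + "0" + "0"
= to_bin(3) + "0" + "0" + "0"
= to_bin(1) + "1" + "0" + "0" + "0"
= "1" + "1" + "0" + "0" + "0"
= "11000"


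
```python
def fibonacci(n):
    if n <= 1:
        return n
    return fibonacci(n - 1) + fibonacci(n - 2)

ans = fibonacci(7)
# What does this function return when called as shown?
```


fibonacci(7)
= fibonacci(6) + fibonacci(5)
= (fibonacci(5) + fibonacci(4)) + fibonacci(5)
Computing bottom-up: fibonacci(0)=0, fibonacci(1)=1, fibonacci(2)=1, fibonacci(3)=2, fibonacci(4)=3, fibonacci(5)=5, fibonacci(6)=8, fibonacci(7)=13
= 13


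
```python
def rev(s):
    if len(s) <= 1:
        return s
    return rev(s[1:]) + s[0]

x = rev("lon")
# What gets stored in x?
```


rev("lon")
= rev("on") + "l"
= rev("n") + "o" + "l"
= "n" + "o" + "l"
= "nol"


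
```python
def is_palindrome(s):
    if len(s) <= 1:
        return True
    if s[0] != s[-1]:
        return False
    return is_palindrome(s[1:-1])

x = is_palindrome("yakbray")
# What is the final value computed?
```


is_palindrome("yakbray")
"yakbray": s[0]='y' == s[-1]='y' -> is_palindrome("akbra")
"akbra": s[0]='a' == s[-1]='a' -> is_palindrome("kbr")
"kbr": s[0]='k' != s[-1]='r' -> False
= False


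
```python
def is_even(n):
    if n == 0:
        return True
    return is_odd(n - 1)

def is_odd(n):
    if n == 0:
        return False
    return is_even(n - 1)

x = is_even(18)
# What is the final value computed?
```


is_even(18)
= is_odd(17)
= is_even(16)
= is_odd(15)
= is_even(14)
= is_odd(13)
= is_even(12)
= is_odd(11)
= is_even(10)
= is_odd(9)
= is_even(8)
= is_odd(7)
= is_even(6)
= is_odd(5)
= is_even(4)
= is_odd(3)
= is_even(2)
= is_odd(1)
= is_even(0)
n == 0: return True
= True


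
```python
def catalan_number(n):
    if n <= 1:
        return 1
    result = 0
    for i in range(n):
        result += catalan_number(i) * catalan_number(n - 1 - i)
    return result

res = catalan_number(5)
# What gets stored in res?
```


catalan_number(5)
= sum of catalan_number(i) * catalan_number(5-1-i) for i in 0..4
First compute sub-values bottom-up:
  catalan_number(0) = 1, catalan_number(1) = 1
  catalan_number(2) = 1*1 + 1*1 = 2
  catalan_number(3) = 1*2 + 1*1 + 2*1 = 5
  catalan_number(4) = 1*5 + 1*2 + 2*1 + 5*1 = 14
Now catalan_number(5):
  catalan_number(0)*catalan_number(4) = 1*14 = 14
  catalan_number(1)*catalan_number(3) = 1*5 = 5
  catalan_number(2)*catalan_number(2) = 2*2 = 4
  catalan_number(3)*catalan_number(1) = 5*1 = 5
  catalan_number(4)*catalan_number(0) = 14*1 = 14
= 14 + 5 + 4 + 5 + 14
= 42


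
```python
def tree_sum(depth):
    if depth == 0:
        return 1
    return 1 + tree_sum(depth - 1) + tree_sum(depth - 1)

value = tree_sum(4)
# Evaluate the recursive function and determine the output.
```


tree_sum(4)
= 1 + tree_sum(3) + tree_sum(3)
= 1 + 2 * tree_sum(3)
tree_sum(k) = 2^(k+1) - 1
tree_sum(0) = 1
tree_sum(1) = 3
tree_sum(2) = 7
tree_sum(3) = 15
tree_sum(4) = 31
tree_sum(4) = 2^5 - 1 = 31


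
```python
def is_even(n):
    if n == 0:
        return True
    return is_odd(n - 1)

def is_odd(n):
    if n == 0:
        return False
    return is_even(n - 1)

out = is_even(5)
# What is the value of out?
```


is_even(5)
= is_odd(4)
= is_even(3)
= is_odd(2)
= is_even(1)
= is_odd(0)
n == 0: return False
= False


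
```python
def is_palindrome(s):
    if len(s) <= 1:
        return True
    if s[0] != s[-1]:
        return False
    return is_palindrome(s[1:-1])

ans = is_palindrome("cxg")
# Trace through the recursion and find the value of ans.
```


is_palindrome("cxg")
"cxg": s[0]='c' != s[-1]='g' -> False
= False


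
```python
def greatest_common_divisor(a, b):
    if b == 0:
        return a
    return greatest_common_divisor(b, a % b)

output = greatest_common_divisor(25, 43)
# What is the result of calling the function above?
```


greatest_common_divisor(25, 43)
= greatest_common_divisor(43, 25 % 43) = greatest_common_divisor(43, 25)
= greatest_common_divisor(25, 43 % 25) = greatest_common_divisor(25, 18)
= greatest_common_divisor(18, 25 % 18) = greatest_common_divisor(18, 7)
= greatest_common_divisor(7, 18 % 7) = greatest_common_divisor(7, 4)
= greatest_common_divisor(4, 7 % 4) = greatest_common_divisor(4, 3)
= greatest_common_divisor(3, 4 % 3) = greatest_common_divisor(3, 1)
= greatest_common_divisor(1, 3 % 1) = greatest_common_divisor(1, 0)
b == 0, return a = 1


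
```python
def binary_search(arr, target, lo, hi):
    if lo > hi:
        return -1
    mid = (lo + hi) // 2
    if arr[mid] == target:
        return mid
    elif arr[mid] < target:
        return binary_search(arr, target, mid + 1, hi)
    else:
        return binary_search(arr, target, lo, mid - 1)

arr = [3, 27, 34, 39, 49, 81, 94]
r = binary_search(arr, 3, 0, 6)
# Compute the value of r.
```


binary_search(arr, 3, 0, 6)
lo=0, hi=6, mid=3, arr[mid]=39
39 > 3, search left half
lo=0, hi=2, mid=1, arr[mid]=27
27 > 3, search left half
lo=0, hi=0, mid=0, arr[mid]=3
arr[0] == 3, found at index 0
= 0


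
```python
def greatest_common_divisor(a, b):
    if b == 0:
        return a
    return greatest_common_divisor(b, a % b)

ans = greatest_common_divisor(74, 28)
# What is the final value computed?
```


greatest_common_divisor(74, 28)
= greatest_common_divisor(28, 74 % 28) = greatest_common_divisor(28, 18)
= greatest_common_divisor(18, 28 % 18) = greatest_common_divisor(18, 10)
= greatest_common_divisor(10, 18 % 10) = greatest_common_divisor(10, 8)
= greatest_common_divisor(8, 10 % 8) = greatest_common_divisor(8, 2)
= greatest_common_divisor(2, 8 % 2) = greatest_common_divisor(2, 0)
b == 0, return a = 2


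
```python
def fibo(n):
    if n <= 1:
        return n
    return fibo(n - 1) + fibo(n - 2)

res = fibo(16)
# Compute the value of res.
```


fibo(16)
= fibo(15) + fibo(14)
= (fibo(14) + fibo(13)) + fibo(14)
Computing bottom-up: fibo(0)=0, fibo(1)=1, fibo(2)=1, fibo(3)=2, fibo(4)=3, fibo(5)=5, fibo(6)=8, fibo(7)=13, fibo(8)=21, fibo(9)=34, fibo(10)=55, fibo(11)=89, fibo(12)=144, fibo(13)=233, fibo(14)=377, fibo(15)=610, fibo(16)=987
= 987


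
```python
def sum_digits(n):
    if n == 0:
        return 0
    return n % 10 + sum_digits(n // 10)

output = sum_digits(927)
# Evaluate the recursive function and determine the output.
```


sum_digits(927)
= 7 + sum_digits(92)
= 7 + 2 + sum_digits(9)
= 7 + 2 + 9 + sum_digits(0)
= 7 + 2 + 9 + 0
= 18


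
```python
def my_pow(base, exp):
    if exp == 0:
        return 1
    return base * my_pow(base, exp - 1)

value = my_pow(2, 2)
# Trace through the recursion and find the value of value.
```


my_pow(2, 2)
= 2 * my_pow(2, 1)
= 2 * 2 * my_pow(2, 0)
= 2 * 2 * 1
= 4


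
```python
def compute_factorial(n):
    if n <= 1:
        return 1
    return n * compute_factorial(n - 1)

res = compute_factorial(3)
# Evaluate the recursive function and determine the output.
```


compute_factorial(3)
= 3 * compute_factorial(2)
= 3 * 2 * compute_factorial(1)
= 3 * 2 * 1
= 6


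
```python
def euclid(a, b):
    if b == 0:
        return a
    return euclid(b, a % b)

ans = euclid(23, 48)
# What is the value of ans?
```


euclid(23, 48)
= euclid(48, 23 % 48) = euclid(48, 23)
= euclid(23, 48 % 23) = euclid(23, 2)
= euclid(2, 23 % 2) = euclid(2, 1)
= euclid(1, 2 % 1) = euclid(1, 0)
b == 0, return a = 1


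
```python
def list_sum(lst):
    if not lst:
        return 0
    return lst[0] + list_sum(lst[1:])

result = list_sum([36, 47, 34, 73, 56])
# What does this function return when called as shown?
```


list_sum([36, 47, 34, 73, 56])
= 36 + list_sum([47, 34, 73, 56])
= 36 + 47 + list_sum([34, 73, 56])
= 36 + 47 + 34 + list_sum([73, 56])
= 36 + 47 + 34 + 73 + list_sum([56])
= 36 + 47 + 34 + 73 + 56 + list_sum([])
= 36 + 47 + 34 + 73 + 56 + 0
= 246


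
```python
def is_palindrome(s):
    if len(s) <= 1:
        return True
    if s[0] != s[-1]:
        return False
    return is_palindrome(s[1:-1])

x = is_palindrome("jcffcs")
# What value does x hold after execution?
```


is_palindrome("jcffcs")
"jcffcs": s[0]='j' != s[-1]='s' -> False
= False


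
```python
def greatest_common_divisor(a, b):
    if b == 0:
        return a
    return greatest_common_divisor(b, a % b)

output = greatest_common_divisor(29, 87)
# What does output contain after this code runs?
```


greatest_common_divisor(29, 87)
= greatest_common_divisor(87, 29 % 87) = greatest_common_divisor(87, 29)
= greatest_common_divisor(29, 87 % 29) = greatest_common_divisor(29, 0)
b == 0, return a = 29


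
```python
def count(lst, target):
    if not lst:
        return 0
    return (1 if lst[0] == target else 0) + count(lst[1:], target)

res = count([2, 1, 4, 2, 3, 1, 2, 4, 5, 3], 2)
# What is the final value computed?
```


count([2, 1, 4, 2, 3, 1, 2, 4, 5, 3], 2)
lst[0]=2 == 2: 1 + count([1, 4, 2, 3, 1, 2, 4, 5, 3], 2)
lst[0]=1 != 2: 0 + count([4, 2, 3, 1, 2, 4, 5, 3], 2)
lst[0]=4 != 2: 0 + count([2, 3, 1, 2, 4, 5, 3], 2)
lst[0]=2 == 2: 1 + count([3, 1, 2, 4, 5, 3], 2)
lst[0]=3 != 2: 0 + count([1, 2, 4, 5, 3], 2)
lst[0]=1 != 2: 0 + count([2, 4, 5, 3], 2)
lst[0]=2 == 2: 1 + count([4, 5, 3], 2)
lst[0]=4 != 2: 0 + count([5, 3], 2)
lst[0]=5 != 2: 0 + count([3], 2)
lst[0]=3 != 2: 0 + count([], 2)
= 3


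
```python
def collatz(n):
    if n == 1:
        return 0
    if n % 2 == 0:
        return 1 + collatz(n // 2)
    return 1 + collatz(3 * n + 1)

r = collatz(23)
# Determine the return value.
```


collatz(23)
23 is odd -> 3*23+1 = 70 -> collatz(70)
70 is even -> collatz(35)
35 is odd -> 3*35+1 = 106 -> collatz(106)
106 is even -> collatz(53)
53 is odd -> 3*53+1 = 160 -> collatz(160)
160 is even -> collatz(80)
80 is even -> collatz(40)
40 is even -> collatz(20)
20 is even -> collatz(10)
10 is even -> collatz(5)
5 is odd -> 3*5+1 = 16 -> collatz(16)
16 is even -> collatz(8)
8 is even -> collatz(4)
4 is even -> collatz(2)
2 is even -> collatz(1)
Reached 1 after 15 steps
= 15
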